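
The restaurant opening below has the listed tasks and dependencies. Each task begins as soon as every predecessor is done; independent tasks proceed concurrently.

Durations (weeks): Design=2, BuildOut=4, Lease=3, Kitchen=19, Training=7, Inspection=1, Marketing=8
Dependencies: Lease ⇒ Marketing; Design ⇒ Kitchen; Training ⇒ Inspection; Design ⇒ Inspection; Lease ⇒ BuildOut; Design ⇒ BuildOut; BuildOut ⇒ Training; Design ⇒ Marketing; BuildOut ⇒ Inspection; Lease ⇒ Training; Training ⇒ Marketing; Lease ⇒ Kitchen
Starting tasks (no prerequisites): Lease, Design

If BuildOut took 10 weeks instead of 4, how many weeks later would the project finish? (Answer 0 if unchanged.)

6

The binding path is Lease→BuildOut→Training→Marketing = 3+4+7+8 = 22; finish at 22 weeks.
BuildOut is on the critical path; changing it to 10 makes that path 28 weeks.
The critical path is still Lease→BuildOut→Training→Marketing; finish is now 28 weeks.
Change in finish: 28 − 22 = +6 weeks.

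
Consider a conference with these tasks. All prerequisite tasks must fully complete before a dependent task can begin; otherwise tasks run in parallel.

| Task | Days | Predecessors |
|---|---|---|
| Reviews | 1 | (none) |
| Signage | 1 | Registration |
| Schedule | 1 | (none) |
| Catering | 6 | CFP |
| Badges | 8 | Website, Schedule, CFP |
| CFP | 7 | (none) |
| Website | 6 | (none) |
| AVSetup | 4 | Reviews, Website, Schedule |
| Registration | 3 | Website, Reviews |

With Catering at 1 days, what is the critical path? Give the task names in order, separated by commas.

CFP, Badges

Baseline: CFP→Badges = 7+8 = 15 → 15 days.
The longest path through Catering is only 13 days, so Catering has float 2.
The critical path is still CFP→Badges; finish is now 15 days.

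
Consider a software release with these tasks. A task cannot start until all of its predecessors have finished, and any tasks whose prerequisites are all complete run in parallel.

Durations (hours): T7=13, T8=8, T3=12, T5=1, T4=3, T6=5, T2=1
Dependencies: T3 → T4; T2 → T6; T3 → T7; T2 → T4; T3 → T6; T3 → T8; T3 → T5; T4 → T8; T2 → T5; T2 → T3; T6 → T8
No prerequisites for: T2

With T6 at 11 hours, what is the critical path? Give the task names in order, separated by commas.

T2, T3, T6, T8

Baseline: T2→T3→T6→T8 = 1+12+5+8 = 26 → 26 hours.
Since T6 is critical, the +6 change carries straight to that chain (now 32 hours).
No other chain overtakes it, so the finish is 32 hours.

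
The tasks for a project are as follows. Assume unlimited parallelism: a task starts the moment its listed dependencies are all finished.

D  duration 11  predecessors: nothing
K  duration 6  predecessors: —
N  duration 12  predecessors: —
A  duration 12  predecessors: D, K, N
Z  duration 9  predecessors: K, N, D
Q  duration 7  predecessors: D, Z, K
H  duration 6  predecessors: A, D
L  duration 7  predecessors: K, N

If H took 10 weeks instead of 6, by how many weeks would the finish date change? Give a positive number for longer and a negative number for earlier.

Critical path before the change: N→A→H = 12+12+6 = 30 giving 30 weeks.
H lies on that path, so at 10 weeks the path becomes 34 weeks.
No other chain overtakes it, so the finish is 34 weeks.
Change in finish: 34 − 30 = +4 weeks.

4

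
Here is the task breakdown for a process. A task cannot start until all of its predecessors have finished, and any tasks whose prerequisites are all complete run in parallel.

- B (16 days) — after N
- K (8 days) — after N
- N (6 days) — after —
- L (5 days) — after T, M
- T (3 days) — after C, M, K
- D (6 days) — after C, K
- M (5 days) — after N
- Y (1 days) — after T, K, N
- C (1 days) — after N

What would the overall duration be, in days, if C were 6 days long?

22

Actual critical path: N→K→T→L = 6+8+3+5 = 22 ⇒ 22 days.
The longest path through C is only 15 days, so C has float 7.
That remains the longest chain; total 22 days.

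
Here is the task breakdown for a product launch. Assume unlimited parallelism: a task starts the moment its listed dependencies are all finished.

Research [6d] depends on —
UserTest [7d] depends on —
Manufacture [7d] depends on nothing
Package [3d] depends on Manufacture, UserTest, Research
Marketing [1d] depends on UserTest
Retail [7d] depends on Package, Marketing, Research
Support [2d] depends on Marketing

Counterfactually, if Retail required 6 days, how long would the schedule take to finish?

The binding path is UserTest→Package→Retail = 7+3+7 = 17; finish at 17 days.
Retail lies on that path, so at 6 days the path becomes 16 days.
That remains the longest chain; total 16 days.

16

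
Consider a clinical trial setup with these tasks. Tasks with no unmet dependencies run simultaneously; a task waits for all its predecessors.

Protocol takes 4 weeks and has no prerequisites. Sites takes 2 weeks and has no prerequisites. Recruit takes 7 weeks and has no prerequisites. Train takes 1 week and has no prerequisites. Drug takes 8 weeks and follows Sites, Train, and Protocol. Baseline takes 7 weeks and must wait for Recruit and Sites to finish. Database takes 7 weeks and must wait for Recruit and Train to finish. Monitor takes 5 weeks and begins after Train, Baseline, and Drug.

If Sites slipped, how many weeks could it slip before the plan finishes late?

Critical path: Recruit→Baseline→Monitor = 7+7+5 = 19, so the finish is 19 weeks.
Longest path through Sites: 15 weeks (earliest finish 2, latest finish 6).
So Sites can slip 6 − 2 = 4 weeks.

4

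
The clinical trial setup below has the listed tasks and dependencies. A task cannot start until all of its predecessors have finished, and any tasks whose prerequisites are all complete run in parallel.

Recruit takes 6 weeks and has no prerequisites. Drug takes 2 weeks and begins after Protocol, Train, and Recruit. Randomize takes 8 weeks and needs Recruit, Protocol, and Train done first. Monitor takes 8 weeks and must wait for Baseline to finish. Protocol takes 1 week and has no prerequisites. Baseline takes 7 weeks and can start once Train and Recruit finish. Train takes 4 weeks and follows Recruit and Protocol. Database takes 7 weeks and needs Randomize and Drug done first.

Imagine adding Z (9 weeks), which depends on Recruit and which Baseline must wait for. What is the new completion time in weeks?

30

Originally the clinical trial setup takes 25 weeks.
With Z inserted, Baseline now waits for max(Train, Recruit, Z).
New critical path: Recruit→Z→Baseline→Monitor = 6+9+7+8 = 30 ⇒ 30 weeks.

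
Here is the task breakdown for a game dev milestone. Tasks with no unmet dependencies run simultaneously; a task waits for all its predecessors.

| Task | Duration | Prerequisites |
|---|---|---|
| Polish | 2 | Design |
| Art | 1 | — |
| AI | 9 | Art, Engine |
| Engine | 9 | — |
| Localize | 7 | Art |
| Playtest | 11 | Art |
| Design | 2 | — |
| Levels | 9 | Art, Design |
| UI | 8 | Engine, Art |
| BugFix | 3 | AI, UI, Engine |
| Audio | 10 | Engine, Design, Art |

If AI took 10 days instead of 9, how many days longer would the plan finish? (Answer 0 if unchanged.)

1

Actual critical path: Engine→AI→BugFix = 9+9+3 = 21 ⇒ 21 days.
Since AI is critical, the +1 change carries straight to that chain (now 22 days).
The critical path is still Engine→AI→BugFix; finish is now 22 days.
Change in finish: 22 − 21 = +1 days.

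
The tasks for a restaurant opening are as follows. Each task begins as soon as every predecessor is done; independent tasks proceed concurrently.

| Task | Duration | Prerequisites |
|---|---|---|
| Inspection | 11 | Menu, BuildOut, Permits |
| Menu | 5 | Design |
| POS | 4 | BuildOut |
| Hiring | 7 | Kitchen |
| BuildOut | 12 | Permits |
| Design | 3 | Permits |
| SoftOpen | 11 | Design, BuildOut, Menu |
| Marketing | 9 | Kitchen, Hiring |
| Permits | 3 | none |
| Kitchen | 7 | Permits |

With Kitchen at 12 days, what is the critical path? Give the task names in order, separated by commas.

Actual critical path: Permits→Kitchen→Hiring→Marketing = 3+7+7+9 = 26 ⇒ 26 days.
Since Kitchen is critical, the +5 change carries straight to that chain (now 31 days).
The critical path is still Permits→Kitchen→Hiring→Marketing; finish is now 31 days.

Permits, Kitchen, Hiring, Marketing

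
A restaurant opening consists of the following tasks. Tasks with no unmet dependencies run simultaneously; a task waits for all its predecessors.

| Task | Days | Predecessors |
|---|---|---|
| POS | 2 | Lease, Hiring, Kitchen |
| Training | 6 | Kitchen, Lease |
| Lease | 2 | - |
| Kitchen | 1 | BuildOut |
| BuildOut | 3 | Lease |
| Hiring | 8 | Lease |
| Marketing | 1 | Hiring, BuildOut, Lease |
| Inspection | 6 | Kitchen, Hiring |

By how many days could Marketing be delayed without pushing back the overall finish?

5

The longest chain is Lease→Hiring→Inspection = 2+8+6 = 16; overall finish 16 days.
Longest path through Marketing: 11 days (earliest finish 11, latest finish 16).
Slack of Marketing = 15 − 10 = 5 days.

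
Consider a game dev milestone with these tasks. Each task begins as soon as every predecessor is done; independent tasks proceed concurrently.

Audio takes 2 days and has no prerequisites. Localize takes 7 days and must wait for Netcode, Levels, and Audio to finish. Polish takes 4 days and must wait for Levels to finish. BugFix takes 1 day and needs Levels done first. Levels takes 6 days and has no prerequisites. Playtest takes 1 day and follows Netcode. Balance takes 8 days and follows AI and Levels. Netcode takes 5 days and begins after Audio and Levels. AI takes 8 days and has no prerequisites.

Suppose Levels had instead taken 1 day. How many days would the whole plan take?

The binding path is Levels→Netcode→Localize = 6+5+7 = 18; finish at 18 days.
Levels lies on that path, so at 1 day the path becomes 13 days.
The binding chain switches to AI→Balance = 8+8 = 16; finish 16 days.

16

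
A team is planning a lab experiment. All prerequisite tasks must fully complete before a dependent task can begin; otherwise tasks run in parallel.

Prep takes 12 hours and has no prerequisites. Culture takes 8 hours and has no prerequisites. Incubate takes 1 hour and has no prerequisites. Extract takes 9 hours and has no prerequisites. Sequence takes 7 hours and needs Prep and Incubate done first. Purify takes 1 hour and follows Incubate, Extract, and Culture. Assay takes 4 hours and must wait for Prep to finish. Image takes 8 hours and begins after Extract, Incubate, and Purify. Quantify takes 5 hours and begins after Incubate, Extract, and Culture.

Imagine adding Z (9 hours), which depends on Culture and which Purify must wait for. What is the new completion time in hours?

26

Originally the job takes 19 hours.
With Z inserted, Purify now waits for max(Incubate, Extract, Culture, Z).
New critical path: Culture→Z→Purify→Image = 8+9+1+8 = 26 ⇒ 26 hours.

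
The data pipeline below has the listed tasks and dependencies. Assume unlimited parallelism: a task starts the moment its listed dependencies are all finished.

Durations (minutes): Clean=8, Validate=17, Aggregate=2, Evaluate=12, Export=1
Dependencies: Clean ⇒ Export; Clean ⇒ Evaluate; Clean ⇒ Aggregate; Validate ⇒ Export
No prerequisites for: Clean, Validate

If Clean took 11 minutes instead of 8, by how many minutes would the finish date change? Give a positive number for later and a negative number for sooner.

3

Baseline: Clean→Evaluate = 8+12 = 20 → 20 minutes.
Since Clean is critical, the +3 change carries straight to that chain (now 23 minutes).
No other chain overtakes it, so the finish is 23 minutes.
Change in finish: 23 − 20 = +3 minutes.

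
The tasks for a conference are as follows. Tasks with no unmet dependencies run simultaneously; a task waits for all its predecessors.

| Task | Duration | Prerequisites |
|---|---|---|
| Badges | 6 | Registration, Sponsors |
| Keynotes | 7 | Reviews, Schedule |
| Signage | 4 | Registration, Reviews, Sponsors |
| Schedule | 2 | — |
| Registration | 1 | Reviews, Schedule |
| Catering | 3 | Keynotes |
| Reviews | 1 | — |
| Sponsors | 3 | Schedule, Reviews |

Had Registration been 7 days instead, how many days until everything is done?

15

Baseline: Schedule→Keynotes→Catering = 2+7+3 = 12 → 12 days.
Registration has 3 days of float (longest path through it is 9).
Now Schedule→Registration→Badges = 2+7+6 = 15 is longest, so the finish becomes 15 days.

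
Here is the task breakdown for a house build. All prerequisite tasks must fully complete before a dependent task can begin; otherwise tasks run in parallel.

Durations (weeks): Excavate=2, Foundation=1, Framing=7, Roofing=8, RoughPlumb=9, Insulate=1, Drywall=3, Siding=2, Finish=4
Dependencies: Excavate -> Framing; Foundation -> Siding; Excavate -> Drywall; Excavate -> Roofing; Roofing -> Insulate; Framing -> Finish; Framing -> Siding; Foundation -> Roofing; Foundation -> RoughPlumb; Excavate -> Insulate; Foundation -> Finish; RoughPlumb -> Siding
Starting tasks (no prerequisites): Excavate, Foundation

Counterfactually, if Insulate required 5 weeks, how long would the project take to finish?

15

The binding path is Excavate→Framing→Finish = 2+7+4 = 13; finish at 13 weeks.
The longest path through Insulate is only 11 weeks, so Insulate has float 2.
The binding chain switches to Excavate→Roofing→Insulate = 2+8+5 = 15; finish 15 weeks.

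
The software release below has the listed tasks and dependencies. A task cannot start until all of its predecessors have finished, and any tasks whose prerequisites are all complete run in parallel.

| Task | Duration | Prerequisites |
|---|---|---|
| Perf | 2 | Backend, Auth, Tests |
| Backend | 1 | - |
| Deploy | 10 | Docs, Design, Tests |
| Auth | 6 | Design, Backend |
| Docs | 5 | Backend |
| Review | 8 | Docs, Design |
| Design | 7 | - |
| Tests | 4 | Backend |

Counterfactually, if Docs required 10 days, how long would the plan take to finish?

21

The binding path is Design→Deploy = 7+10 = 17; finish at 17 days.
The longest path through Docs is only 16 days, so Docs has float 1.
Now Backend→Docs→Deploy = 1+10+10 = 21 is longest, so the finish becomes 21 days.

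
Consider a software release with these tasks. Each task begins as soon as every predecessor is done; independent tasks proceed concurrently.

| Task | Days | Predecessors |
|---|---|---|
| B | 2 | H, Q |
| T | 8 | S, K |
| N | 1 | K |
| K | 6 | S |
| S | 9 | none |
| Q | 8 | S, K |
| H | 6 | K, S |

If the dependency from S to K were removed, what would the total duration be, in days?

19

With the dependency in place, S→K→Q→B = 9+6+8+2 = 25 sets the finish at 25 days.
Without S→K, K's earliest start moves from 9 to 0.
The longest chain is now S→Q→B = 9+8+2 = 19, so the project takes 19 days.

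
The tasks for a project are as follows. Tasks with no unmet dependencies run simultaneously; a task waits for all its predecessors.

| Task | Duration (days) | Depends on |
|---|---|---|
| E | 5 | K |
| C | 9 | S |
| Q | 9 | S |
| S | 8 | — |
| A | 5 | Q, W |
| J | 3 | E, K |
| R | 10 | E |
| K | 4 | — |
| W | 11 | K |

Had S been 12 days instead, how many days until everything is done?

The binding path is S→Q→A = 8+9+5 = 22; finish at 22 days.
Since S is critical, the +4 change carries straight to that chain (now 26 days).
No other chain overtakes it, so the finish is 26 days.

26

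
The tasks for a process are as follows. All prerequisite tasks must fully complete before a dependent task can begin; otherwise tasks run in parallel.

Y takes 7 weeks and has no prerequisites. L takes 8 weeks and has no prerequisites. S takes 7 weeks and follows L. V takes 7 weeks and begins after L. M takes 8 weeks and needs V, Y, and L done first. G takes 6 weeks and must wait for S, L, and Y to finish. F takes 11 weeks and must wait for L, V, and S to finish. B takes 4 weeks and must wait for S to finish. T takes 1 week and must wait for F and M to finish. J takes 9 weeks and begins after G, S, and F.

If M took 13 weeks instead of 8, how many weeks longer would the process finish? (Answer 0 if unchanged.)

Baseline: L→S→F→J = 8+7+11+9 = 35 → 35 weeks.
M is off the critical path — its longest chain is 24 weeks, giving 11 of slack.
No other chain overtakes it, so the finish is 35 weeks.
Change in finish: 35 − 35 = +0 weeks.

0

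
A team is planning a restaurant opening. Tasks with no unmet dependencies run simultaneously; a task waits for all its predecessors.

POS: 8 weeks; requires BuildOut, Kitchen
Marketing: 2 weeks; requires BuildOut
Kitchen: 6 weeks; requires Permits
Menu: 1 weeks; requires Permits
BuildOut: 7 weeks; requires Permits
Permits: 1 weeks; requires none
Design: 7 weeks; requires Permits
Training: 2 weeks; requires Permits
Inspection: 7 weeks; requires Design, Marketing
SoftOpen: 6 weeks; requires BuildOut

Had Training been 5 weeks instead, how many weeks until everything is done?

17

Critical path before the change: Permits→BuildOut→Marketing→Inspection = 1+7+2+7 = 17 giving 17 weeks.
The longest path through Training is only 3 weeks, so Training has float 14.
The critical path is still Permits→BuildOut→Marketing→Inspection; finish is now 17 weeks.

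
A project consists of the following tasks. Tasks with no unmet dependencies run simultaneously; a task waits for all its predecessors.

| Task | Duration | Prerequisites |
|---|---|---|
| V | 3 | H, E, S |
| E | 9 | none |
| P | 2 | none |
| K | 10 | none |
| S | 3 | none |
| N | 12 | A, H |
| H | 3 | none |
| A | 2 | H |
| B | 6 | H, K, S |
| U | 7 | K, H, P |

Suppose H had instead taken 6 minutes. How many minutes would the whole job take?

20

Baseline: H→A→N = 3+2+12 = 17 → 17 minutes.
Since H is critical, the +3 change carries straight to that chain (now 20 minutes).
No other chain overtakes it, so the finish is 20 minutes.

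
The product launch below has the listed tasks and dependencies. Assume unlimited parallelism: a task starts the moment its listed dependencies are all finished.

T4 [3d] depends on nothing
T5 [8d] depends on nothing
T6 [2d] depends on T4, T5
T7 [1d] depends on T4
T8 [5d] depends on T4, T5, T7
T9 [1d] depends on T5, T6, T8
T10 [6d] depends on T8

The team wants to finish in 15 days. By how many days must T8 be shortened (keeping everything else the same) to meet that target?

4

Current finish: 19 days; target: 15.
T8 is on every critical path, so each day cut from T8 cuts the finish by one (this holds down to a finish of 15).
Need 19 − 15 = 4 days off T8 → T8 becomes 1 day, finish becomes 15.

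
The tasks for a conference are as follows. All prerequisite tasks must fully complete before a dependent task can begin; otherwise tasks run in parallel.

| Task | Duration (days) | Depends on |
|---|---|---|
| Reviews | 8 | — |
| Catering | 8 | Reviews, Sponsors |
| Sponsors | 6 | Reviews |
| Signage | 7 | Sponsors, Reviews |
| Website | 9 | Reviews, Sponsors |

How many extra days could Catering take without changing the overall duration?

Reviews→Sponsors→Website = 8+6+9 = 23 sets the makespan at 23 days.
The longest chain containing Catering totals 22 days.
Slack of Catering = 15 − 14 = 1 day.

1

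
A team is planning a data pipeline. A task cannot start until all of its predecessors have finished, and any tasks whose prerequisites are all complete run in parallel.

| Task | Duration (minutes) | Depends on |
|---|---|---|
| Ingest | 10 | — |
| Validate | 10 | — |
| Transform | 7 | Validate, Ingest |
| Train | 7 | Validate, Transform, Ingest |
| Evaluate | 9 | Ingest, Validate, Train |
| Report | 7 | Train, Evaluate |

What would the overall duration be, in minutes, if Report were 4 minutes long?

Actual critical path: Ingest→Transform→Train→Evaluate→Report = 10+7+7+9+7 = 40 ⇒ 40 minutes.
Report is on the critical path; changing it to 4 makes that path 37 minutes.
No other chain overtakes it, so the finish is 37 minutes.

37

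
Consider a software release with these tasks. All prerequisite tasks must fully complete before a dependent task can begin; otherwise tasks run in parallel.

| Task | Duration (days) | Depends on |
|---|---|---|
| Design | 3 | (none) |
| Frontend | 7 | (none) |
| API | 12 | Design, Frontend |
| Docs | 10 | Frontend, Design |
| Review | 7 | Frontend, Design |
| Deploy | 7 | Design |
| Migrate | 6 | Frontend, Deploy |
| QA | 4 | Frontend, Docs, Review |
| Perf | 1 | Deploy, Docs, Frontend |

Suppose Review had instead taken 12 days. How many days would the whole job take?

23

The binding path is Frontend→Docs→QA = 7+10+4 = 21; finish at 21 days.
Review is off the critical path — its longest chain is 18 days, giving 3 of slack.
Now Frontend→Review→QA = 7+12+4 = 23 is longest, so the finish becomes 23 days.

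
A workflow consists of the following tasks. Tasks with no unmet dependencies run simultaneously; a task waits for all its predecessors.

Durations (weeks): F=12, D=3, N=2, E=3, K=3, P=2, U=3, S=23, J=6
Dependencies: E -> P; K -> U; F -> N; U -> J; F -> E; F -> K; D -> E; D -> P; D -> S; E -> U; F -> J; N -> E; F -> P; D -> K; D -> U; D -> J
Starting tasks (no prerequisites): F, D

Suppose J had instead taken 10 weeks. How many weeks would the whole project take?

30

Critical path before the change: F→N→E→U→J = 12+2+3+3+6 = 26 giving 26 weeks.
J lies on that path, so at 10 weeks the path becomes 30 weeks.
The critical path is still F→N→E→U→J; finish is now 30 weeks.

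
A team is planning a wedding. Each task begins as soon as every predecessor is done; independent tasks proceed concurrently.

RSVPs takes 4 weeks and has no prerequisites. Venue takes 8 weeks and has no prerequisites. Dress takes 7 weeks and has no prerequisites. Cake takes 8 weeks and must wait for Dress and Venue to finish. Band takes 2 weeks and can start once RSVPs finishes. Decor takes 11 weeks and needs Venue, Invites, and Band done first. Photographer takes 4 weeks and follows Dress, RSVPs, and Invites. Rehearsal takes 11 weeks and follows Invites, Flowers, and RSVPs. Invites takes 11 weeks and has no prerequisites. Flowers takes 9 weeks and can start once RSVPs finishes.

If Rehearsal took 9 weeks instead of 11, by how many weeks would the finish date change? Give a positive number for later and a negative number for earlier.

Critical path before the change: RSVPs→Flowers→Rehearsal = 4+9+11 = 24 giving 24 weeks.
Rehearsal lies on that path, so at 9 weeks the path becomes 22 weeks.
The binding chain switches to Invites→Decor = 11+11 = 22; finish 22 weeks.
Change in finish: 22 − 24 = -2 weeks.

-2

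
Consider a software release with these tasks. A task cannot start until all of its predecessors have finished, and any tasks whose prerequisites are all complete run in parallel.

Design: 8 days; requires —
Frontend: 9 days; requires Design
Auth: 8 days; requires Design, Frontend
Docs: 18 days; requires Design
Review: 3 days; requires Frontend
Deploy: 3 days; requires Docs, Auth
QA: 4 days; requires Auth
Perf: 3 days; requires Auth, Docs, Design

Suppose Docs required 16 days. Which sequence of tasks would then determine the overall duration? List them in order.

Design, Frontend, Auth, QA

Baseline: Design→Docs→Deploy = 8+18+3 = 29 → 29 days.
Docs is on the critical path; changing it to 16 makes that path 27 days.
The binding chain switches to Design→Frontend→Auth→QA = 8+9+8+4 = 29; finish 29 days.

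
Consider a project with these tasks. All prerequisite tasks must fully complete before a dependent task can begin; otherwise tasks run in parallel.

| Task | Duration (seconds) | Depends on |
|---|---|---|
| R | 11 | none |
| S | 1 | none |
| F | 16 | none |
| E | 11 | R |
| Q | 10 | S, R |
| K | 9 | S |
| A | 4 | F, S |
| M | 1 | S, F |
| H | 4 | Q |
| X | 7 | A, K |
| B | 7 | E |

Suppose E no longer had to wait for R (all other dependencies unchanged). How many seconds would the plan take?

With the dependency in place, R→E→B = 11+11+7 = 29 sets the finish at 29 seconds.
Without R→E, E's earliest start moves from 11 to 0.
After: F→A→X = 16+4+7 = 27 → 27 seconds.

27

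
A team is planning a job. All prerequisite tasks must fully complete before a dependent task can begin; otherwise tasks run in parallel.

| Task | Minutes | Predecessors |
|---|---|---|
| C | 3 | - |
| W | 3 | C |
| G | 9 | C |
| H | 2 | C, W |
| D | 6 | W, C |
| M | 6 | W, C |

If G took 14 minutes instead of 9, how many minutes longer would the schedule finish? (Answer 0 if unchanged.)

5

Baseline: C→G = 3+9 = 12 → 12 minutes.
G lies on that path, so at 14 minutes the path becomes 17 minutes.
The critical path is still C→G; finish is now 17 minutes.
Change in finish: 17 − 12 = +5 minutes.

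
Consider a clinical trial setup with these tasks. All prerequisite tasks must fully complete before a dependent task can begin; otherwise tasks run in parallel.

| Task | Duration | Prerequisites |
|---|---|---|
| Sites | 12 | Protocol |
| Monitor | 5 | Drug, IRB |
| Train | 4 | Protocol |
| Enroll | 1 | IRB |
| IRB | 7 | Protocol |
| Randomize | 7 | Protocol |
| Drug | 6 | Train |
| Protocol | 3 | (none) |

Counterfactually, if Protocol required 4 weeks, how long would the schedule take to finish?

19

Actual critical path: Protocol→Train→Drug→Monitor = 3+4+6+5 = 18 ⇒ 18 weeks.
Protocol lies on that path, so at 4 weeks the path becomes 19 weeks.
No other chain overtakes it, so the finish is 19 weeks.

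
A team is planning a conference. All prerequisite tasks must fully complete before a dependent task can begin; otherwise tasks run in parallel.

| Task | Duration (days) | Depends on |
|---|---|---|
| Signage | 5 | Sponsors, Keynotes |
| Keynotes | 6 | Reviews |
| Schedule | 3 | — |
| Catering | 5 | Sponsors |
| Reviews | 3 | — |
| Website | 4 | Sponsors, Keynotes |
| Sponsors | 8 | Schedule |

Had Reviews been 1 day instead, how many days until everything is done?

The binding path is Schedule→Sponsors→Catering = 3+8+5 = 16; finish at 16 days.
The longest path through Reviews is only 14 days, so Reviews has float 2.
That remains the longest chain; total 16 days.

16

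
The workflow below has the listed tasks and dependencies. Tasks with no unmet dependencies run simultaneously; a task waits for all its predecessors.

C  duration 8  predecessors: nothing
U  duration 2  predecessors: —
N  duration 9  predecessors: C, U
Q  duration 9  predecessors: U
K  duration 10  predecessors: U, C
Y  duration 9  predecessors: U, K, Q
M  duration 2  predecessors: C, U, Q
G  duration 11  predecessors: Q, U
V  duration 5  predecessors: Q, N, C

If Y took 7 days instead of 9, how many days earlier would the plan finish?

2

Actual critical path: C→K→Y = 8+10+9 = 27 ⇒ 27 days.
Since Y is critical, the -2 change carries straight to that chain (now 25 days).
No other chain overtakes it, so the finish is 25 days.
Change in finish: 25 − 27 = -2 days.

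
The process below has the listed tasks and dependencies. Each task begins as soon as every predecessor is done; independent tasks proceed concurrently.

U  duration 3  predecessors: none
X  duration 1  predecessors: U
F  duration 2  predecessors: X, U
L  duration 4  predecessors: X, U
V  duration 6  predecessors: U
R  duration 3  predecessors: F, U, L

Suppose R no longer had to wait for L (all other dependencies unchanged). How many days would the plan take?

Before: longest chain U→X→L→R = 3+1+4+3 = 11, finish 11.
Without L→R, R's earliest start moves from 8 to 6.
After: U→X→F→R = 3+1+2+3 = 9 → 9 days.

9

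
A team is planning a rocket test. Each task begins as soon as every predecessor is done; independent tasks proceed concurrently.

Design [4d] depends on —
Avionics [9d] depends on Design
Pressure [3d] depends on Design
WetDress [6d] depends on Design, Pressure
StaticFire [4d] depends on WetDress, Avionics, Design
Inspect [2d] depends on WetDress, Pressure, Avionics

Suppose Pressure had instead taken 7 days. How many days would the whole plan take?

Critical path before the change: Design→Pressure→WetDress→StaticFire = 4+3+6+4 = 17 giving 17 days.
Pressure is on the critical path; changing it to 7 makes that path 21 days.
No other chain overtakes it, so the finish is 21 days.

21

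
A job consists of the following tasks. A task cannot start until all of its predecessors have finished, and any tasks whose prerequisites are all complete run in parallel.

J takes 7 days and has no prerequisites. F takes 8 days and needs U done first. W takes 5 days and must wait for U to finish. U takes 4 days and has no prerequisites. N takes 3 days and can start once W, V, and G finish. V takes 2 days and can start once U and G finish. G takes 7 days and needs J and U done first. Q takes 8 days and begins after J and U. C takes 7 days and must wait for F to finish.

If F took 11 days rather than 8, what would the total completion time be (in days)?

Baseline: U→F→C = 4+8+7 = 19 → 19 days.
F lies on that path, so at 11 days the path becomes 22 days.
No other chain overtakes it, so the finish is 22 days.

22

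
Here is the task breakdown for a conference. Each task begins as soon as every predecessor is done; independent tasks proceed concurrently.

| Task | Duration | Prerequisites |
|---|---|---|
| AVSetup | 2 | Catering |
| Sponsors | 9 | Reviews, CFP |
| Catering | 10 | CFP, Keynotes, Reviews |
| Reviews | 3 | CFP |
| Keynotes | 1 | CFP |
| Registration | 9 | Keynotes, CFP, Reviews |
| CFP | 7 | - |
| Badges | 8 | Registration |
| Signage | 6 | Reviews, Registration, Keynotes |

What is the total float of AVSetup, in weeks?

5

Critical path: CFP→Reviews→Registration→Badges = 7+3+9+8 = 27, so the finish is 27 weeks.
Longest path through AVSetup: 22 weeks (earliest finish 22, latest finish 27).
Slack of AVSetup = 25 − 20 = 5 weeks.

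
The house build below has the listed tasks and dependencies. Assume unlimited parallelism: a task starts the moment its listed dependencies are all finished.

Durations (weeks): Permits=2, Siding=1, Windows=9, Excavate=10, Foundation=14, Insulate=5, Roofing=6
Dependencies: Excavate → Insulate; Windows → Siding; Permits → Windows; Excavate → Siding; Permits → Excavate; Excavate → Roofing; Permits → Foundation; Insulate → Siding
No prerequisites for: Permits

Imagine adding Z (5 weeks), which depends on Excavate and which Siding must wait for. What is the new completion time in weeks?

Originally the house build takes 18 weeks.
With Z inserted, Siding now waits for max(Insulate, Excavate, Windows, Z).
New critical path: Permits→Excavate→Z→Siding = 2+10+5+1 = 18 ⇒ 18 weeks.

18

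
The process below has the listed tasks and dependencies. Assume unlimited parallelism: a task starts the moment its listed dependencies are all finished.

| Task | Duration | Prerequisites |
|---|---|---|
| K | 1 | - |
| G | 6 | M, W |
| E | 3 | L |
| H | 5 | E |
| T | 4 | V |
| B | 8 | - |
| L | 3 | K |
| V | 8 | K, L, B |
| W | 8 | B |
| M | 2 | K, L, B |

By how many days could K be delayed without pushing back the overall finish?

6

B→W→G = 8+8+6 = 22 sets the makespan at 22 days.
Longest path through K: 16 days (earliest finish 1, latest finish 7).
Slack of K = 6 − 0 = 6 days.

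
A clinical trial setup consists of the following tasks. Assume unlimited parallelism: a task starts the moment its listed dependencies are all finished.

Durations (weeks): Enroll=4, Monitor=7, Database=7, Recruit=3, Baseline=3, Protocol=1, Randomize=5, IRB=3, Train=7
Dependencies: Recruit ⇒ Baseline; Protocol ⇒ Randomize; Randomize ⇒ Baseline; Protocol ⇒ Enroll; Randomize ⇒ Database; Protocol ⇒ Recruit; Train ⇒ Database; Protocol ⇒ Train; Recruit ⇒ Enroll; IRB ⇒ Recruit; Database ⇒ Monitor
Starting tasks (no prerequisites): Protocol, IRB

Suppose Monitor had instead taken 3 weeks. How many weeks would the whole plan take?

18

The binding path is Protocol→Train→Database→Monitor = 1+7+7+7 = 22; finish at 22 weeks.
Monitor lies on that path, so at 3 weeks the path becomes 18 weeks.
That remains the longest chain; total 18 weeks.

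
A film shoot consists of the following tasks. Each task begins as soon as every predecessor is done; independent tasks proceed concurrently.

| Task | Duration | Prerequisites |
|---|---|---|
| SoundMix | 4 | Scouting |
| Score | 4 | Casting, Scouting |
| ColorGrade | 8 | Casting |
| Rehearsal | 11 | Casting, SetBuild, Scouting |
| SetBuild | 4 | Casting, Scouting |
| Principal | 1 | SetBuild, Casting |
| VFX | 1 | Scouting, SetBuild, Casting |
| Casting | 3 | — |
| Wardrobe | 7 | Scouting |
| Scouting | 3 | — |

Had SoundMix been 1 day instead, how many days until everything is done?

18

Baseline: Casting→SetBuild→Rehearsal = 3+4+11 = 18 → 18 days.
SoundMix is off the critical path — its longest chain is 7 days, giving 11 of slack.
That remains the longest chain; total 18 days.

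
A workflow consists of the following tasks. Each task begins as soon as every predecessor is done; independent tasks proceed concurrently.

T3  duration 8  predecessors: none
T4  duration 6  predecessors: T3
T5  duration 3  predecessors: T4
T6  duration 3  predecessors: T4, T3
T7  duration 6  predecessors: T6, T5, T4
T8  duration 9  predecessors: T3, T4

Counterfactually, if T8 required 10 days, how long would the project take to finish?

Baseline: T3→T4→T8 = 8+6+9 = 23 → 23 days.
T8 lies on that path, so at 10 days the path becomes 24 days.
No other chain overtakes it, so the finish is 24 days.

24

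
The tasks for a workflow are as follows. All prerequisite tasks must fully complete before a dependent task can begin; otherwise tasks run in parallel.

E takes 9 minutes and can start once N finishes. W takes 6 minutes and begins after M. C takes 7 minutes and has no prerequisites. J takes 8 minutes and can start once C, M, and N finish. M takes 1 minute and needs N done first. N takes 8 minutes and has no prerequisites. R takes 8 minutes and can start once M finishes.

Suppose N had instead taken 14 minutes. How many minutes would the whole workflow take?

Critical path before the change: N→M→J = 8+1+8 = 17 giving 17 minutes.
N lies on that path, so at 14 minutes the path becomes 23 minutes.
The critical path is still N→M→J; finish is now 23 minutes.

23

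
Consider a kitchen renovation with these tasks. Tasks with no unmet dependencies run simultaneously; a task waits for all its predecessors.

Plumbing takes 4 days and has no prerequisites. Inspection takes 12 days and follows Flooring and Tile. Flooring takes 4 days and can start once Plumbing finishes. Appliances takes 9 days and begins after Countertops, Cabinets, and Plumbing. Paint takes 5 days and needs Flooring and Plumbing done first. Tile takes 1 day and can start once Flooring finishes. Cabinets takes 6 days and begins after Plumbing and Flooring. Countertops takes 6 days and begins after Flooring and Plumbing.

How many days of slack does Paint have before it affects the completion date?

Critical path: Plumbing→Flooring→Cabinets→Appliances = 4+4+6+9 = 23, so the finish is 23 days.
Paint finishes as early as 13 and must finish by 23.
So Paint can slip 23 − 13 = 10 days.

10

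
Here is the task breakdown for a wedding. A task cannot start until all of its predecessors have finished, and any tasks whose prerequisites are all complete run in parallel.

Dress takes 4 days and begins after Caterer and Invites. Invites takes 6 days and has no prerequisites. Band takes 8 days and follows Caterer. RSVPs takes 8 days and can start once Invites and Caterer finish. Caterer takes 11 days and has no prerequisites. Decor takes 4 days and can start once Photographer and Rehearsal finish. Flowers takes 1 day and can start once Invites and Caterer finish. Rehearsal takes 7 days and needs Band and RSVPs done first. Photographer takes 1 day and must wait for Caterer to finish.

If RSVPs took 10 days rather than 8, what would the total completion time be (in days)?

Critical path before the change: Caterer→RSVPs→Rehearsal→Decor = 11+8+7+4 = 30 giving 30 days.
RSVPs lies on that path, so at 10 days the path becomes 32 days.
No other chain overtakes it, so the finish is 32 days.

32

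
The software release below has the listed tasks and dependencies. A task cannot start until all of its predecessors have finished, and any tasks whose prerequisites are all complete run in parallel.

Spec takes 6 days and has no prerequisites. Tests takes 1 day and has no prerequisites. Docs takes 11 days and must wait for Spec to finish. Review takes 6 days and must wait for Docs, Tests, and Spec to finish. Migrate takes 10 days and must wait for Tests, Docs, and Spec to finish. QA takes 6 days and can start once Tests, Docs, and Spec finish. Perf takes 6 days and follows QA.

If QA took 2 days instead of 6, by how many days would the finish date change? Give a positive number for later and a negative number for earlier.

Actual critical path: Spec→Docs→QA→Perf = 6+11+6+6 = 29 ⇒ 29 days.
QA lies on that path, so at 2 days the path becomes 25 days.
The binding chain switches to Spec→Docs→Migrate = 6+11+10 = 27; finish 27 days.
Change in finish: 27 − 29 = -2 days.

-2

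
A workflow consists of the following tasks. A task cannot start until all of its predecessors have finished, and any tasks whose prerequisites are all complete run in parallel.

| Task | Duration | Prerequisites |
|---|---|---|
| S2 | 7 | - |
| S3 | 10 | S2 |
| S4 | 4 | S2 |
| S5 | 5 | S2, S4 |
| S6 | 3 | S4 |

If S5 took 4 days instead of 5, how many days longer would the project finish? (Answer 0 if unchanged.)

As given, the longest chain is S2→S3 = 7+10 = 17, so the finish is 17 days.
S5 is off the critical path — its longest chain is 16 days, giving 1 of slack.
No other chain overtakes it, so the finish is 17 days.
Change in finish: 17 − 17 = +0 days.

0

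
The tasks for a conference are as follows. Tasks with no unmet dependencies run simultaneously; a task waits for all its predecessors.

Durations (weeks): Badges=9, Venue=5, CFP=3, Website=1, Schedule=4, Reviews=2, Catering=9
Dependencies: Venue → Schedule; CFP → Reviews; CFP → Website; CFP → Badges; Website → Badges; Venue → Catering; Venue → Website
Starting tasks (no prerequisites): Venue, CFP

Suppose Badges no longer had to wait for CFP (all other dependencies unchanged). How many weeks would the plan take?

Original critical path: Venue→Website→Badges = 5+1+9 = 15 ⇒ 15 weeks.
Dropping CFP→Badges doesn't change Badges's earliest start (6); another predecessor still binds.
The longest chain is now Venue→Website→Badges = 5+1+9 = 15, so the plan takes 15 weeks.

15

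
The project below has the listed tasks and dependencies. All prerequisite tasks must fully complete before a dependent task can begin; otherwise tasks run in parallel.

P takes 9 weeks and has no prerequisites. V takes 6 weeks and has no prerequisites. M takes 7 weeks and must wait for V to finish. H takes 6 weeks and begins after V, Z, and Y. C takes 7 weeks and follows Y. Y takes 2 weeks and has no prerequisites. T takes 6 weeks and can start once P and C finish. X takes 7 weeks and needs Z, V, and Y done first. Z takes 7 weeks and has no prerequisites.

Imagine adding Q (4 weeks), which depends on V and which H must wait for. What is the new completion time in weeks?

Originally the project takes 15 weeks.
With Q inserted, H now waits for max(V, Z, Y, Q).
New critical path: V→Q→H = 6+4+6 = 16 ⇒ 16 weeks.

16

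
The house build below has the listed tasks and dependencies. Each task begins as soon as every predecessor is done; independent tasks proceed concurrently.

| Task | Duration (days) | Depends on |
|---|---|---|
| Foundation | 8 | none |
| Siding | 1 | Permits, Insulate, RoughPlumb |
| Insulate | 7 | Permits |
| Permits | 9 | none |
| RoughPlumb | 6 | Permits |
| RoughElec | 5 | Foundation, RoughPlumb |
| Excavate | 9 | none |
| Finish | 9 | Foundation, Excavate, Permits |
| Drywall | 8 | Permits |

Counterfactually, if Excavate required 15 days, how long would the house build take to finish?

24

As given, the longest chain is Permits→RoughPlumb→RoughElec = 9+6+5 = 20, so the finish is 20 days.
The longest path through Excavate is only 18 days, so Excavate has float 2.
New critical path: Excavate→Finish = 15+9 = 24 ⇒ 24 days.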